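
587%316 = 271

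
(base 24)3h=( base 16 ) 59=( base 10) 89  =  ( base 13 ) 6b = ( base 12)75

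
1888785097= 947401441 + 941383656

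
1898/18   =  105 + 4/9 = 105.44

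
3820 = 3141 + 679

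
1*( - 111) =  - 111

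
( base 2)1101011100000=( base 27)9BM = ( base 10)6880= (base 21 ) fcd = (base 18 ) 1344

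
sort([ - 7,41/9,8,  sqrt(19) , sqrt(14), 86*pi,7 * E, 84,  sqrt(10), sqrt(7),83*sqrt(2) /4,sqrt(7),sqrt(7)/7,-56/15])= [- 7, - 56/15, sqrt ( 7)/7, sqrt( 7 ),sqrt(7 ),sqrt(10 ), sqrt(14 ),sqrt (19),41/9  ,  8,7*E,83*sqrt( 2) /4,84,86*pi] 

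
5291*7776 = 41142816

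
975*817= 796575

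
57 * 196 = 11172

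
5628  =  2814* 2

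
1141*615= 701715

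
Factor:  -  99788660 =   -  2^2 * 5^1* 2039^1*2447^1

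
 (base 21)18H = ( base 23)145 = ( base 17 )22e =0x272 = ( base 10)626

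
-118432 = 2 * ( - 59216)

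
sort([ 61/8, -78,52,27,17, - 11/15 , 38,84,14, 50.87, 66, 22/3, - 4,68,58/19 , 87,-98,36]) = [ - 98, - 78,  -  4, - 11/15,58/19,22/3, 61/8,14, 17,  27 , 36,38, 50.87,52 , 66,68,84, 87 ]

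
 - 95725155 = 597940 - 96323095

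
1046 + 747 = 1793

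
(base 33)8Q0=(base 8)22542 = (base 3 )111010110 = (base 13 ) 4482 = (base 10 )9570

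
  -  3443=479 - 3922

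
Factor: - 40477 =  - 17^1*2381^1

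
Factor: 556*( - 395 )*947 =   -  207980140 =- 2^2*5^1*79^1*139^1*947^1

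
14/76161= 14/76161 =0.00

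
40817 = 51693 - 10876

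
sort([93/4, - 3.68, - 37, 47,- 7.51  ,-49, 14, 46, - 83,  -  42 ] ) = [ - 83, - 49, - 42, - 37,-7.51, - 3.68,  14, 93/4 , 46, 47] 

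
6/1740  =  1/290 = 0.00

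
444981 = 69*6449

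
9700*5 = 48500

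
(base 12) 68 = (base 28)2O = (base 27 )2q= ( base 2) 1010000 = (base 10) 80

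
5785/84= 5785/84=68.87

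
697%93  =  46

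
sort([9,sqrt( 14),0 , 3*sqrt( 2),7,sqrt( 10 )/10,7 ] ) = [0,sqrt( 10 ) /10,  sqrt( 14 ),3 * sqrt( 2),  7, 7,9]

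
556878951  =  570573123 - 13694172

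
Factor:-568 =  - 2^3*  71^1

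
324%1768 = 324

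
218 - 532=-314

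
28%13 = 2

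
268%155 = 113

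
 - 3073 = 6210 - 9283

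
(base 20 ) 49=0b1011001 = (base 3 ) 10022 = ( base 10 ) 89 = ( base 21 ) 45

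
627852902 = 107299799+520553103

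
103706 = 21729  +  81977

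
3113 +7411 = 10524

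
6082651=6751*901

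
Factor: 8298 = 2^1*3^2*461^1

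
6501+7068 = 13569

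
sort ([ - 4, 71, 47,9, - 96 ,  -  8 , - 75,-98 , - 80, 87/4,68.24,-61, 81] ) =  [ - 98, - 96,  -  80,-75, - 61,-8, - 4,9,  87/4,47, 68.24,  71, 81]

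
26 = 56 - 30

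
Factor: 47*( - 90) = -2^1 * 3^2*5^1 *47^1 = - 4230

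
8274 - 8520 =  - 246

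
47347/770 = 61+377/770 = 61.49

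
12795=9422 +3373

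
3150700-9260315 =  - 6109615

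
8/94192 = 1/11774 =0.00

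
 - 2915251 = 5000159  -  7915410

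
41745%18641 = 4463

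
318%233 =85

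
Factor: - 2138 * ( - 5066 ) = 2^2* 17^1*149^1*1069^1 =10831108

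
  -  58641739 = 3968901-62610640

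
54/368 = 27/184=0.15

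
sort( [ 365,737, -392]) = [-392,365,  737 ]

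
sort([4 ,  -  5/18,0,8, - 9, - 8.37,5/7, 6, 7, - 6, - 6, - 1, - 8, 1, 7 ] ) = [ - 9,- 8.37,-8, - 6, - 6, - 1, - 5/18, 0, 5/7 , 1, 4,6,7,7, 8]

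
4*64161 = 256644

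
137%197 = 137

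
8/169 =8/169 =0.05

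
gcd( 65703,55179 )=3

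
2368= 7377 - 5009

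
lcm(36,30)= 180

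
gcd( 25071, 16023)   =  3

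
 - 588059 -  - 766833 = 178774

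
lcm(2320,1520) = 44080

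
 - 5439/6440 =-1 + 143/920= -0.84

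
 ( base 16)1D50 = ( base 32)7AG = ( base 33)6td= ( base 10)7504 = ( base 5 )220004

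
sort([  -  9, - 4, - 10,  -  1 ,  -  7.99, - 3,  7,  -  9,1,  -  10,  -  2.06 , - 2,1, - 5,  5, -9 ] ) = [ - 10 , - 10, - 9, - 9,  -  9,-7.99,  -  5, -4 , - 3,- 2.06,- 2,  -  1,1 , 1,5,7] 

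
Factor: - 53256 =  - 2^3*3^1*7^1*317^1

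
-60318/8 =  - 30159/4 = -  7539.75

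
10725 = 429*25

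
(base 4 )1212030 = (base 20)G70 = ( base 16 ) 198c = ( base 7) 25032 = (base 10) 6540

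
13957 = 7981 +5976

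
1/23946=1/23946  =  0.00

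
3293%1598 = 97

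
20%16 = 4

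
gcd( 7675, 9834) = 1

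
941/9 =104 +5/9 =104.56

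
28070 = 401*70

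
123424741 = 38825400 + 84599341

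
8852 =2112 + 6740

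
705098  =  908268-203170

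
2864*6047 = 17318608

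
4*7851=31404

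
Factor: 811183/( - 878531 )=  - 23^(-1)*38197^ (-1)*811183^1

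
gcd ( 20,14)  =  2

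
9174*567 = 5201658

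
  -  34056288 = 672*( - 50679 ) 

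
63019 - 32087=30932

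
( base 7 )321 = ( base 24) 6i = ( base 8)242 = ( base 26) 66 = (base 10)162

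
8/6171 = 8/6171 = 0.00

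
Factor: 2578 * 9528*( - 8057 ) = -2^4 * 3^1  *7^1 * 397^1*1151^1*1289^1 = -  197905573488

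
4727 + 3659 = 8386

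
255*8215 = 2094825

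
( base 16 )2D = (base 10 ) 45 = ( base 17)2B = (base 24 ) 1L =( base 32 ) 1D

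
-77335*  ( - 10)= 773350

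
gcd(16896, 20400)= 48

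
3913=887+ 3026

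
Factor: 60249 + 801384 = 861633 = 3^2*95737^1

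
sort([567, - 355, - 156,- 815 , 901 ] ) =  [ - 815, - 355, - 156,567 , 901]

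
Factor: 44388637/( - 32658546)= - 2^( - 1)*3^ ( - 1 ) * 61^( - 1) * 89231^ (-1 ) * 44388637^1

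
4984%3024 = 1960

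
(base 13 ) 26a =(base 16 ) 1AA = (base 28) f6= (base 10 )426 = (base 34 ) CI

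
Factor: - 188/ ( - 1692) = 1/9 = 3^(-2)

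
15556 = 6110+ 9446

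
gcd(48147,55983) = 3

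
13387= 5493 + 7894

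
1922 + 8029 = 9951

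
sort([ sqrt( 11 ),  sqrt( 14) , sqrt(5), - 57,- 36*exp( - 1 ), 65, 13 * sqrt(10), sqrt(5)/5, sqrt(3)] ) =[ - 57, - 36*exp( - 1), sqrt(5)/5, sqrt(3),  sqrt(5), sqrt(11 ), sqrt (14) , 13 *sqrt(10),65 ]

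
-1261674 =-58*21753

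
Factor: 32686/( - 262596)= - 59/474 = - 2^( - 1)*3^( - 1 )*59^1*79^( - 1) 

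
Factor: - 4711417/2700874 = -2^( - 1 )* 11^( - 1 )*293^( - 1)*419^( - 1)*4711417^1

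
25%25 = 0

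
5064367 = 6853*739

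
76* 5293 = 402268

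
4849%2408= 33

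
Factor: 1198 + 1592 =2^1*3^2*5^1*31^1 = 2790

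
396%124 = 24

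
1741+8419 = 10160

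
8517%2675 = 492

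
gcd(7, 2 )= 1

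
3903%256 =63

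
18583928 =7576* 2453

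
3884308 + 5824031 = 9708339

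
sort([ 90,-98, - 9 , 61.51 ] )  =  [ - 98,  -  9,  61.51,  90 ]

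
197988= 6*32998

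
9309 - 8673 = 636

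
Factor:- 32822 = -2^1* 16411^1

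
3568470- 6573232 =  - 3004762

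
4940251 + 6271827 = 11212078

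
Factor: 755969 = 755969^1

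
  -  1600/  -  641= 2 + 318/641 = 2.50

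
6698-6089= 609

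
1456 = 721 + 735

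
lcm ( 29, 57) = 1653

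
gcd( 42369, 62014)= 1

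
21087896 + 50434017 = 71521913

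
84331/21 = 4015 +16/21 = 4015.76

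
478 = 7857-7379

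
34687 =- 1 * ( - 34687 )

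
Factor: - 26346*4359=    - 2^1*3^2*1453^1*4391^1 =-114842214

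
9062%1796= 82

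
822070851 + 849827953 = 1671898804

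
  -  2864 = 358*( - 8 ) 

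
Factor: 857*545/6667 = 5^1 * 59^ (-1 )*109^1*113^(  -  1) * 857^1 = 467065/6667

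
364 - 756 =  - 392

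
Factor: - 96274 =-2^1*37^1*1301^1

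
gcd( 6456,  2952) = 24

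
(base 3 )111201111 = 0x2713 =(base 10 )10003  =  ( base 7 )41110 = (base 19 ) 18D9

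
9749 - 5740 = 4009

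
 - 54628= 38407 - 93035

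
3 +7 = 10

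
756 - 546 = 210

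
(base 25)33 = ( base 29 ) 2k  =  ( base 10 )78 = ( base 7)141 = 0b1001110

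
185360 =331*560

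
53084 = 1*53084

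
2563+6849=9412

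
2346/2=1173 = 1173.00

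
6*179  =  1074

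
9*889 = 8001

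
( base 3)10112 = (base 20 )4f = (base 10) 95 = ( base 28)3B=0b1011111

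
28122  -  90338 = -62216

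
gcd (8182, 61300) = 2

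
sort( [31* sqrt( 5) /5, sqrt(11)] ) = [sqrt( 11 ),31*sqrt(5)/5]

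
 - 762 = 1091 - 1853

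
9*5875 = 52875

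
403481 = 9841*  41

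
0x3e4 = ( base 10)996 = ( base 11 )826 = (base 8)1744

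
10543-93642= - 83099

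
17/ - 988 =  - 17/988 = - 0.02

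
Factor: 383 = 383^1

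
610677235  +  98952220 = 709629455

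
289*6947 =2007683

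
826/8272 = 413/4136 = 0.10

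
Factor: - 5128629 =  - 3^1*11^1 * 155413^1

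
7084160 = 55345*128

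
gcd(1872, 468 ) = 468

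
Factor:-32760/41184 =-2^( - 2)*5^1*7^1*11^ (-1) = - 35/44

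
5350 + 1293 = 6643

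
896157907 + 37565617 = 933723524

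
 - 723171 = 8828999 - 9552170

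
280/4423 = 280/4423 = 0.06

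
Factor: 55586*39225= 2^1*3^1 *5^2*523^1*27793^1 = 2180360850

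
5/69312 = 5/69312= 0.00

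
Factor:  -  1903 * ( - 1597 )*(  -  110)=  - 334300010 = - 2^1*5^1*11^2*  173^1*1597^1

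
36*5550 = 199800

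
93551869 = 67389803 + 26162066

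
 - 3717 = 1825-5542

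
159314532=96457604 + 62856928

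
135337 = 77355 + 57982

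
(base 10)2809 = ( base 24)4L1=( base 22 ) 5hf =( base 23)573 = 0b101011111001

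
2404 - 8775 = - 6371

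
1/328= 1/328  =  0.00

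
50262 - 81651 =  - 31389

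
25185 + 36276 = 61461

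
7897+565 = 8462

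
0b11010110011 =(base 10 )1715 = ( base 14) 8a7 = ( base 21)3ie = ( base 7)5000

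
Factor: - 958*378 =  - 362124 = - 2^2*3^3*7^1*479^1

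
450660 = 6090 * 74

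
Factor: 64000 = 2^9*5^3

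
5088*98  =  498624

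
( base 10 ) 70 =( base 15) 4a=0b1000110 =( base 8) 106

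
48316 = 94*514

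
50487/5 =50487/5 = 10097.40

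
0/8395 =0=0.00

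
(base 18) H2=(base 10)308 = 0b100110100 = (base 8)464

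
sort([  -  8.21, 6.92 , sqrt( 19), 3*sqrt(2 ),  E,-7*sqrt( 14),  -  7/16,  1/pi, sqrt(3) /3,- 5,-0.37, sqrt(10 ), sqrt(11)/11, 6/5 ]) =[-7 * sqrt(14 ),  -  8.21, - 5,- 7/16,  -  0.37, sqrt(11) /11,1/pi, sqrt(3)/3, 6/5,  E,sqrt( 10 ), 3*sqrt(2), sqrt( 19 ),6.92]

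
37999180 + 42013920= 80013100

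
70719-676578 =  -605859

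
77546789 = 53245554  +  24301235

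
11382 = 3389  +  7993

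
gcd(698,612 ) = 2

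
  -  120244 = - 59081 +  - 61163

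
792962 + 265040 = 1058002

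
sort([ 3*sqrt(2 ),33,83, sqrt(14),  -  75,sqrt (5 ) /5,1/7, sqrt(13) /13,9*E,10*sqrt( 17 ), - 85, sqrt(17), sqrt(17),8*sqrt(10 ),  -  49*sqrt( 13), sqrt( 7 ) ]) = [ - 49 * sqrt( 13 ), - 85, - 75 , 1/7, sqrt(13 ) /13,sqrt( 5)/5,sqrt(7 ), sqrt( 14 ), sqrt( 17 ),sqrt( 17), 3*sqrt( 2 ), 9*E , 8*sqrt( 10 ), 33, 10*sqrt(17), 83] 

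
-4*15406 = - 61624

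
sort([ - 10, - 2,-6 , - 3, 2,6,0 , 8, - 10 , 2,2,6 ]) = [ - 10 , - 10, - 6 , - 3, - 2, 0 , 2, 2,2 , 6 , 6,8]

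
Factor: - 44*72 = -3168 = - 2^5*3^2*11^1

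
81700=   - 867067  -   - 948767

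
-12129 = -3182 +-8947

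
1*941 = 941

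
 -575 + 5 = -570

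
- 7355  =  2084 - 9439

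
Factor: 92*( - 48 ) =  - 2^6 * 3^1*23^1 = - 4416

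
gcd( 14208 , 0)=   14208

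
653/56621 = 653/56621 = 0.01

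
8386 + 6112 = 14498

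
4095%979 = 179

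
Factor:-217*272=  - 2^4 *7^1*17^1*31^1 = -  59024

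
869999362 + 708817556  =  1578816918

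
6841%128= 57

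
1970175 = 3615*545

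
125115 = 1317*95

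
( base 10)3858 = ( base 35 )358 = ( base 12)2296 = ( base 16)f12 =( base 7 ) 14151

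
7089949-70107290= -63017341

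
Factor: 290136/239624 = 3^1 * 157^1*389^( - 1) = 471/389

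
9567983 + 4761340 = 14329323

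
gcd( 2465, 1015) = 145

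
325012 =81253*4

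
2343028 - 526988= 1816040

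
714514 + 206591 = 921105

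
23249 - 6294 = 16955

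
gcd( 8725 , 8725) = 8725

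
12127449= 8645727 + 3481722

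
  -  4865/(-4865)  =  1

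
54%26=2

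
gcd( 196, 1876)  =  28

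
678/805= 678/805 = 0.84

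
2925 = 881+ 2044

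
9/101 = 9/101 = 0.09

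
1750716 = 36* 48631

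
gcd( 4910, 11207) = 1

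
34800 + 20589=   55389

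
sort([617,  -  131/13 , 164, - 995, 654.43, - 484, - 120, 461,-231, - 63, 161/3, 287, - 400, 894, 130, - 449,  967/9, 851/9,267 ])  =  [ -995, - 484, - 449, - 400, - 231, - 120 , - 63, - 131/13, 161/3, 851/9, 967/9,130, 164,267,287, 461,617,  654.43,894]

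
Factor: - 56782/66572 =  - 29/34=- 2^( - 1)*17^( - 1)*29^1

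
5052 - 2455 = 2597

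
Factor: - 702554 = - 2^1 * 29^1*12113^1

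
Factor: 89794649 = 7^1 *12827807^1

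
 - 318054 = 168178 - 486232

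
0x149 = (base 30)at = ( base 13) 1C4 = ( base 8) 511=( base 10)329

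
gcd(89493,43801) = 1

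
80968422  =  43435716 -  - 37532706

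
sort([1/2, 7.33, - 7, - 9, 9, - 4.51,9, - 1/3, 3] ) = [-9, - 7, - 4.51, - 1/3 , 1/2, 3, 7.33, 9,9 ] 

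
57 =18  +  39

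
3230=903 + 2327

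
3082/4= 1541/2= 770.50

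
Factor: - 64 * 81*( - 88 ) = 456192 = 2^9*3^4*11^1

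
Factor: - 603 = -3^2*67^1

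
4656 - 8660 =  - 4004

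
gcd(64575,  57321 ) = 9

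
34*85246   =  2898364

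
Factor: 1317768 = 2^3*3^1*54907^1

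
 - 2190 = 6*(  -  365)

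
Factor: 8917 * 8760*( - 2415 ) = -2^3*3^2*5^2 *7^1 *23^1*37^1 * 73^1 * 241^1 = - 188642701800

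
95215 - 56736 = 38479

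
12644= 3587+9057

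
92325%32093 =28139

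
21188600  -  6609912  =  14578688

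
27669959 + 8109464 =35779423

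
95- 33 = 62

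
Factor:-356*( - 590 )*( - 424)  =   - 2^6*5^1*53^1*59^1*89^1 = - 89056960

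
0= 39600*0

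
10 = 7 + 3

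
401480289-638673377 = -237193088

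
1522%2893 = 1522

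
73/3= 73/3=24.33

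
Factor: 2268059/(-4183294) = -2^( - 1 )*37^(-1) * 887^1*2557^1*56531^( - 1) 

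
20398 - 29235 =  - 8837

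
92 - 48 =44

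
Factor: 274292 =2^2 * 47^1*1459^1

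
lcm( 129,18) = 774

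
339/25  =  339/25 = 13.56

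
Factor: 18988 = 2^2 * 47^1*101^1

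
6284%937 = 662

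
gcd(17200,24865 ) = 5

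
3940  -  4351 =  - 411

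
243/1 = 243 = 243.00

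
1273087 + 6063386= 7336473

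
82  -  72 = 10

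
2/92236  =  1/46118 = 0.00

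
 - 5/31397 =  - 1 + 31392/31397  =  - 0.00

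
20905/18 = 1161+ 7/18 = 1161.39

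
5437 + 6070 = 11507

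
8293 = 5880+2413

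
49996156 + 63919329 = 113915485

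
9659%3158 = 185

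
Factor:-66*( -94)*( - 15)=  - 93060 = - 2^2*3^2 * 5^1 * 11^1* 47^1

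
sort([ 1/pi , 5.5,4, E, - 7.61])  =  [ - 7.61, 1/pi,E, 4, 5.5]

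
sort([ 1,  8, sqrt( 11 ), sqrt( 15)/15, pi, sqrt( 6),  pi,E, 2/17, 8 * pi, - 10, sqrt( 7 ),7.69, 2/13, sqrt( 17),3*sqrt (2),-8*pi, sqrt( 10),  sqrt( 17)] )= [-8*pi, - 10, 2/17,  2/13, sqrt(15) /15,1, sqrt(6),  sqrt( 7),E,pi, pi, sqrt(10),sqrt( 11 ),sqrt( 17 ), sqrt( 17),3*sqrt( 2),7.69,8 , 8 * pi]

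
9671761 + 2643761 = 12315522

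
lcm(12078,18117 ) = 36234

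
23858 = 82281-58423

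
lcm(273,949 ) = 19929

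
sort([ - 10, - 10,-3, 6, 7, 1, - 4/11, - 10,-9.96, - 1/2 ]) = [ - 10, - 10,- 10,- 9.96, - 3,- 1/2, - 4/11, 1,6, 7 ]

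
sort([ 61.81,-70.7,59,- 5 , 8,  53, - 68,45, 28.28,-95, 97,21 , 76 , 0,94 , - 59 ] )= [- 95 ,  -  70.7, - 68, - 59,-5 , 0,  8 , 21,  28.28, 45 , 53,59,  61.81, 76, 94,97 ]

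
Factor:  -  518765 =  - 5^1 * 13^1*23^1*347^1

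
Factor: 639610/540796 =2^(  -  1 )*5^1*167^1*353^( - 1 )=835/706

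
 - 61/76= - 1 + 15/76 = - 0.80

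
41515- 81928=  - 40413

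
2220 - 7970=  -  5750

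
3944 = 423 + 3521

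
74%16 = 10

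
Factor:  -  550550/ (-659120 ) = 2^( - 3 )*5^1 * 11^1*  13^1* 107^ (  -  1 ) = 715/856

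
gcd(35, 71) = 1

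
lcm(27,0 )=0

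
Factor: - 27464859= - 3^3* 71^1*14327^1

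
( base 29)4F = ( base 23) 5g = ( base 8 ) 203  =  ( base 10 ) 131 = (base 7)245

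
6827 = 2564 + 4263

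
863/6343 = 863/6343 = 0.14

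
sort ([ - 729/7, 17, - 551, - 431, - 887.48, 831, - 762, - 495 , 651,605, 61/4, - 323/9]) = [  -  887.48, - 762, - 551, - 495 ,-431, - 729/7, -323/9, 61/4, 17, 605 , 651 , 831 ] 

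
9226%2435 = 1921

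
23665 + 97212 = 120877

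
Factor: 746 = 2^1*373^1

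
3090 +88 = 3178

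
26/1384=13/692  =  0.02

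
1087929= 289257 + 798672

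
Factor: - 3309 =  - 3^1*1103^1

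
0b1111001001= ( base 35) ro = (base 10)969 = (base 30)129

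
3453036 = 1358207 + 2094829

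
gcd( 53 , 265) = 53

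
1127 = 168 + 959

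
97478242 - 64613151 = 32865091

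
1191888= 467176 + 724712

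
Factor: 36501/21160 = 2^( - 3 )*3^1*5^(  -  1 )*23^1 = 69/40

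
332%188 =144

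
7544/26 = 290 + 2/13= 290.15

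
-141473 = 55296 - 196769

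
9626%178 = 14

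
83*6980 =579340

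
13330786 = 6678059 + 6652727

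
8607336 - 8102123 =505213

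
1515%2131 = 1515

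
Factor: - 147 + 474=3^1*109^1=327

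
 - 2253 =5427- 7680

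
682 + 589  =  1271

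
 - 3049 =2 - 3051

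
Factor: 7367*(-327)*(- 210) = 2^1*3^2*5^1*7^1*53^1 *109^1*139^1=505891890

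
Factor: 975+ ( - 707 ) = 2^2*67^1 = 268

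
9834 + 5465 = 15299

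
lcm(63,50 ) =3150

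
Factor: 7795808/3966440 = 2^2*5^( - 1 )* 17^( - 1)*19^(-1)*179^1*307^ ( - 1 )*1361^1 = 974476/495805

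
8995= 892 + 8103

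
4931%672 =227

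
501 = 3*167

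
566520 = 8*70815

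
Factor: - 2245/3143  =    -  5/7 =-5^1*7^( - 1 )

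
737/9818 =737/9818 = 0.08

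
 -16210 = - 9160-7050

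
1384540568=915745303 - -468795265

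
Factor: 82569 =3^1*17^1*1619^1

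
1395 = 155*9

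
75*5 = 375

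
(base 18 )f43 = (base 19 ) DCE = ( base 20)c6f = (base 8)11507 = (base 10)4935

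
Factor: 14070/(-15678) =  - 3^( - 1) * 5^1 * 7^1*13^( -1 ) = - 35/39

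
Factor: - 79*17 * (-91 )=122213 =7^1*13^1*17^1*79^1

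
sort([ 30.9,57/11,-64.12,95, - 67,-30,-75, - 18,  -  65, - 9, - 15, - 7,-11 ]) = [ - 75, - 67, - 65, - 64.12, - 30, - 18, - 15,- 11, - 9, - 7,57/11,  30.9, 95]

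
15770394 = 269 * 58626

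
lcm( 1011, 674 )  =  2022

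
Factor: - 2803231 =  - 37^1*239^1*317^1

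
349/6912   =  349/6912 = 0.05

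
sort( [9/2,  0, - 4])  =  [ - 4, 0,9/2]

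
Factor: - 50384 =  - 2^4*47^1*67^1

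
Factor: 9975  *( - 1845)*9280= - 2^6* 3^3*5^4*7^1 * 19^1 * 29^1*41^1=- 170787960000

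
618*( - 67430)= - 41671740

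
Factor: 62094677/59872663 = 89^1*697693^1 * 59872663^( - 1)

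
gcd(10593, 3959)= 107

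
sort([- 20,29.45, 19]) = [- 20, 19,29.45]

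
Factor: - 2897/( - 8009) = 2897^1*8009^(-1 ) 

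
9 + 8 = 17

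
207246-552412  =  -345166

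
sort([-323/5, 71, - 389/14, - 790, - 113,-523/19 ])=[  -  790, - 113, - 323/5, - 389/14, - 523/19,71]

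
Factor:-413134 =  - 2^1*17^1 * 29^1*419^1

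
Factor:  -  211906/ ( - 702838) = 47^( - 1 )*7477^(-1 )*105953^1 = 105953/351419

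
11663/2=5831+1/2=5831.50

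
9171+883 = 10054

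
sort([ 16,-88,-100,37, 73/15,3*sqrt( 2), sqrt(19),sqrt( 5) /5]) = [-100,-88, sqrt ( 5 )/5,3*sqrt( 2),sqrt(19),73/15, 16,37]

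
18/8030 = 9/4015 = 0.00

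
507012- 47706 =459306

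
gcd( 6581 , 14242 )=1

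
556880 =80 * 6961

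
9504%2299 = 308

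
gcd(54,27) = 27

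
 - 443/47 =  - 10 + 27/47 =- 9.43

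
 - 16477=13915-30392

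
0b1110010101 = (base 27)16Q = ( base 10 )917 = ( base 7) 2450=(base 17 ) 32g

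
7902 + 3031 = 10933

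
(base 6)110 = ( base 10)42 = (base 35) 17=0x2A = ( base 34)18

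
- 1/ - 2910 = 1/2910 = 0.00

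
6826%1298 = 336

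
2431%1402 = 1029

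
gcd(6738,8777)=1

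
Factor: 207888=2^4*3^1*61^1  *71^1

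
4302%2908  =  1394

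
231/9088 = 231/9088=0.03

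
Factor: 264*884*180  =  2^7 * 3^3*5^1 * 11^1*13^1 * 17^1 = 42007680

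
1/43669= 1/43669 = 0.00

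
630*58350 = 36760500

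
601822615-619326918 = - 17504303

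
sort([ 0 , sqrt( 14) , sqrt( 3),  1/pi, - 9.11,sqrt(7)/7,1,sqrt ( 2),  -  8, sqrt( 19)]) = [ - 9.11 , - 8, 0,1/pi,sqrt(7 )/7, 1,sqrt (2),sqrt ( 3 ),sqrt( 14), sqrt( 19 ) ] 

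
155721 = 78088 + 77633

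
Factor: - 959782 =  - 2^1 * 479891^1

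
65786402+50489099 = 116275501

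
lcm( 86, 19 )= 1634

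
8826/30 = 1471/5 = 294.20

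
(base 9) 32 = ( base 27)12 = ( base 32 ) t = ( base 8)35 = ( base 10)29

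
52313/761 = 68 + 565/761 = 68.74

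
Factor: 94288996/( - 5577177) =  - 2^2*3^(  -  1)*83^1 * 269^(  -  1)*6911^( - 1)*284003^1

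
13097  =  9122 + 3975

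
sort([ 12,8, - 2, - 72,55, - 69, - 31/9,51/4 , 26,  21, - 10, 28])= [ - 72,  -  69,-10, - 31/9, - 2,8, 12, 51/4 , 21,26,28, 55] 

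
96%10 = 6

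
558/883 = 558/883 = 0.63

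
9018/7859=1 + 1159/7859 = 1.15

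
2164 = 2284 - 120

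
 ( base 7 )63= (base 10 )45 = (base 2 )101101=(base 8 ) 55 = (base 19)27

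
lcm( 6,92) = 276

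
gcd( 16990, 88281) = 1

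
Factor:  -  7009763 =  - 17^1*412339^1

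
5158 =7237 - 2079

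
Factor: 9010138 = 2^1*907^1*4967^1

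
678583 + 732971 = 1411554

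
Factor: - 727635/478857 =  - 895/589 = - 5^1 * 19^( - 1) * 31^ ( - 1)*179^1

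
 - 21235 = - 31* 685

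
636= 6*106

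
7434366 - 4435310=2999056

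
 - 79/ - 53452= 79/53452 = 0.00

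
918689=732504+186185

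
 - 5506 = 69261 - 74767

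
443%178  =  87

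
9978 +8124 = 18102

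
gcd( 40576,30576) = 16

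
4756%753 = 238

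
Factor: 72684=2^2*3^3*673^1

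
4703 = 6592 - 1889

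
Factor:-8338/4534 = -4169/2267 = -11^1*379^1 *2267^(-1 ) 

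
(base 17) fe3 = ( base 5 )121301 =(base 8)10740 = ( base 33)46M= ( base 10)4576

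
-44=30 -74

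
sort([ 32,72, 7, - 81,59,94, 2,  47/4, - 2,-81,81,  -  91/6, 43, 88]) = [ - 81, - 81,-91/6, - 2,  2,7,47/4,32, 43,  59, 72,81,88, 94]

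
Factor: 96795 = 3^4*5^1*239^1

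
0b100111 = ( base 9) 43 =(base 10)39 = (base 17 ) 25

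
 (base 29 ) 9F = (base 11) 231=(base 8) 424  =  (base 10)276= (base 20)dg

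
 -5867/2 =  - 5867/2 = - 2933.50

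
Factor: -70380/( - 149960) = 2^( - 1) *3^2 * 17^1*163^( - 1) = 153/326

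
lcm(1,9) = 9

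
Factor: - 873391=  -  157^1 * 5563^1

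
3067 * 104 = 318968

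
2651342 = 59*44938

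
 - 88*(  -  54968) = 4837184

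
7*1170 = 8190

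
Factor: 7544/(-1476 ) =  - 2^1*3^( - 2)*23^1 = -46/9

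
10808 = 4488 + 6320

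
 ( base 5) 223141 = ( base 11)5A51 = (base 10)7921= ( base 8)17361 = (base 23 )em9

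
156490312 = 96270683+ 60219629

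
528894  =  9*58766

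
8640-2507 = 6133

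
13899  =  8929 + 4970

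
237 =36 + 201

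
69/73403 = 69/73403 = 0.00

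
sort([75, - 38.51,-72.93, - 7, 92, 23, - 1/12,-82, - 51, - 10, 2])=[ - 82, - 72.93, - 51, - 38.51, - 10 , - 7, - 1/12,  2,23,75,92]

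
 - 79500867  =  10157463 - 89658330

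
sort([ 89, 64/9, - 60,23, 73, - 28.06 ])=[ - 60, - 28.06,  64/9,  23, 73 , 89]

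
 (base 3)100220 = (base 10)267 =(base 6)1123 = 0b100001011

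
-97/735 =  - 1+ 638/735=-0.13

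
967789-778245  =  189544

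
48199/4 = 12049+3/4=12049.75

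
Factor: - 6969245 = -5^1*317^1*4397^1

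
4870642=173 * 28154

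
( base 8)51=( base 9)45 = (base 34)17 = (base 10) 41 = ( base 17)27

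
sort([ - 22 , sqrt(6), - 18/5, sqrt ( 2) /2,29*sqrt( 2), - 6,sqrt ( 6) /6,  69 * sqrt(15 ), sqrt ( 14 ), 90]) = [ - 22, - 6,  -  18/5,sqrt( 6) /6,sqrt( 2)/2, sqrt(6),sqrt( 14),29 * sqrt(2),90,69*sqrt(15)]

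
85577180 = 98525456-12948276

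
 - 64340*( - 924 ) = 59450160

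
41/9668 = 41/9668 = 0.00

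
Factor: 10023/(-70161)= - 1/7 = - 7^( - 1 )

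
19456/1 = 19456 =19456.00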